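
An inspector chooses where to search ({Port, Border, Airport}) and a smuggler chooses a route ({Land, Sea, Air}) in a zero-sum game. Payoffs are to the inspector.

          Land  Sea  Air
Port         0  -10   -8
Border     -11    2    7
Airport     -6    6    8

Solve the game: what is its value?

-30/11

Row minima: Port → -10, Border → -11, Airport → -6; maximin = -6.
Column maxima: Land → 0, Sea → 6, Air → 8; minimax = 0.
-6 ≠ 0, so there is no saddle point; optimal play is mixed.
Border is strictly dominated by Airport, so the inspector never plays it.
Air is strictly dominated by Sea (it gives the inspector strictly more in every row), so the smuggler never plays it.
On the remaining 2×2 (Port, Airport vs Land, Sea):
Let the inspector play Port with probability p. Expected payoff against Land: 0p + (-6)(1−p) = 6p − 6; against Sea: (-10)p + 6(1−p) = −16p + 6.
Setting these equal: 6p − 6 = −16p + 6 ⇒ 22p = 12 ⇒ p = 6/11, and the value is (6)·(6/11) − 6 = -30/11.
For the smuggler: with q = P(Land), equating Port's and Airport's payoffs gives 10q − 10 = −12q + 6 ⇒ q = 8/11.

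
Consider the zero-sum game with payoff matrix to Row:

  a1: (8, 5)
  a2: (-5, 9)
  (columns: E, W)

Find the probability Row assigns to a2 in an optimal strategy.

Row minima: a1 → 5, a2 → -5; maximin = 5.
Column maxima: E → 8, W → 9; minimax = 8.
5 ≠ 8, so there is no saddle point; optimal play is mixed.
Let Row play a1 with probability p. Expected payoff against E: 8p + (-5)(1−p) = 13p − 5; against W: 5p + 9(1−p) = −4p + 9.
Setting these equal: 13p − 5 = −4p + 9 ⇒ 17p = 14 ⇒ p = 14/17, and the value is (13)·(14/17) − 5 = 97/17.
For Column: with q = P(E), equating a1's and a2's payoffs gives 3q + 5 = −14q + 9 ⇒ q = 4/17.

3/17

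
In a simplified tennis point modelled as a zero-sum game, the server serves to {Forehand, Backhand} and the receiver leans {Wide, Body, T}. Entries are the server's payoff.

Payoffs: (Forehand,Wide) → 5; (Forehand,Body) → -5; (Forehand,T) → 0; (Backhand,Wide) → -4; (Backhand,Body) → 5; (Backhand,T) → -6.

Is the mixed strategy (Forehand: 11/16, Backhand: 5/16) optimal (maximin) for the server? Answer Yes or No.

Against Wide this mix gives (11/16)·5 + (5/16)·(-4) = 35/16.
Against Body this mix gives (11/16)·(-5) + (5/16)·5 = -15/8.
Against T this mix gives (11/16)·0 + (5/16)·(-6) = -15/8.
All of the receiver's active replies (Body, T) yield -15/8, and no column does worse for the server. The mix makes the receiver indifferent and guarantees -15/8, so it is optimal.

Yes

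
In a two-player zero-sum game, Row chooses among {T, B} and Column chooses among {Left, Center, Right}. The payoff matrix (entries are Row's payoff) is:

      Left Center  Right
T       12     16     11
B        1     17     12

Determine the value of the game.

133/12

Row minima: T → 11, B → 1; maximin = 11.
Column maxima: Left → 12, Center → 17, Right → 12; minimax = 12.
11 ≠ 12, so there is no saddle point; optimal play is mixed.
Center is strictly dominated by Left (it gives Row strictly more in every row), so Column never plays it.
On the remaining 2×2 (T, B vs Left, Right):
Let Row play T with probability p. Expected payoff against Left: 12p + 1(1−p) = 11p + 1; against Right: 11p + 12(1−p) = −p + 12.
Setting these equal: 11p + 1 = −p + 12 ⇒ 12p = 11 ⇒ p = 11/12, and the value is (11)·(11/12) + 1 = 133/12.
For Column: with q = P(Left), equating T's and B's payoffs gives q + 11 = −11q + 12 ⇒ q = 1/12.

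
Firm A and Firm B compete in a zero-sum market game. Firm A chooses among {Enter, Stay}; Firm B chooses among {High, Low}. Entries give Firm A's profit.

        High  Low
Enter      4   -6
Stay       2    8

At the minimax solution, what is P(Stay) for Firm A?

Row minima: Enter → -6, Stay → 2; maximin = 2.
Column maxima: High → 4, Low → 8; minimax = 4.
2 ≠ 4, so there is no saddle point; optimal play is mixed.
Let Firm A play Enter with probability p. Expected payoff against High: 4p + 2(1−p) = 2p + 2; against Low: (-6)p + 8(1−p) = −14p + 8.
Setting these equal: 2p + 2 = −14p + 8 ⇒ 16p = 6 ⇒ p = 3/8, and the value is (2)·(3/8) + 2 = 11/4.
For Firm B: with q = P(High), equating Enter's and Stay's payoffs gives 10q − 6 = −6q + 8 ⇒ q = 7/8.

5/8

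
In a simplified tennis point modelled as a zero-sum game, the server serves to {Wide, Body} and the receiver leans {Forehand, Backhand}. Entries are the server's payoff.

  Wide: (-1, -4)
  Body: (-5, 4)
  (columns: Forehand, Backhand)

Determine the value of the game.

-2

Row minima: Wide → -4, Body → -5; maximin = -4.
Column maxima: Forehand → -1, Backhand → 4; minimax = -1.
-4 ≠ -1, so there is no saddle point; optimal play is mixed.
Let the server play Wide with probability p. Expected payoff against Forehand: (-1)p + (-5)(1−p) = 4p − 5; against Backhand: (-4)p + 4(1−p) = −8p + 4.
Setting these equal: 4p − 5 = −8p + 4 ⇒ 12p = 9 ⇒ p = 3/4, and the value is (4)·(3/4) − 5 = -2.
For the receiver: with q = P(Forehand), equating Wide's and Body's payoffs gives 3q − 4 = −9q + 4 ⇒ q = 2/3.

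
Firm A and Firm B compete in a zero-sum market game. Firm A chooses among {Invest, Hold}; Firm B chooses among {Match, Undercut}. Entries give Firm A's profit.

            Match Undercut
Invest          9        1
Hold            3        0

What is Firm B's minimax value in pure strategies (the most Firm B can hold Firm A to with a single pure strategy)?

1

Column maxima: Match → 9, Undercut → 1.
The smallest of these is 1.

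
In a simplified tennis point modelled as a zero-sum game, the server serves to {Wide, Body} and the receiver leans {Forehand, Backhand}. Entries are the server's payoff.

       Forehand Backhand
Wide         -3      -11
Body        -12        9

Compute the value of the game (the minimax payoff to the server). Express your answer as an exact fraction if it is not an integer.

Row minima: Wide → -11, Body → -12; maximin = -11.
Column maxima: Forehand → -3, Backhand → 9; minimax = -3.
-11 ≠ -3, so there is no saddle point; optimal play is mixed.
Let the server play Wide with probability p. Expected payoff against Forehand: (-3)p + (-12)(1−p) = 9p − 12; against Backhand: (-11)p + 9(1−p) = −20p + 9.
Setting these equal: 9p − 12 = −20p + 9 ⇒ 29p = 21 ⇒ p = 21/29, and the value is (9)·(21/29) − 12 = -159/29.
For the receiver: with q = P(Forehand), equating Wide's and Body's payoffs gives 8q − 11 = −21q + 9 ⇒ q = 20/29.

-159/29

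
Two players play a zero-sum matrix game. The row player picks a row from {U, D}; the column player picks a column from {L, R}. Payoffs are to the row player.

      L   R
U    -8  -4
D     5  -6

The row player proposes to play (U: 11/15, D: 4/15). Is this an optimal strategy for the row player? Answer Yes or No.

Yes

Against L this mix gives (11/15)·(-8) + (4/15)·5 = -68/15.
Against R this mix gives (11/15)·(-4) + (4/15)·(-6) = -68/15.
All of the column player's active replies (L, R) yield -68/15, and no column does worse for the row player. The mix makes the column player indifferent and guarantees -68/15, so it is optimal.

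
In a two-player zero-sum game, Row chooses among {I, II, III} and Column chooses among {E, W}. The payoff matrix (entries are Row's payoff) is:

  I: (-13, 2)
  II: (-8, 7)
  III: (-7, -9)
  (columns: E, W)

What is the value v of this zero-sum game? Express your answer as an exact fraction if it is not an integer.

Row minima: I → -13, II → -8, III → -9; maximin = -8.
Column maxima: E → -7, W → 7; minimax = -7.
-8 ≠ -7, so there is no saddle point; optimal play is mixed.
I is strictly dominated by II, so Row never plays it.
On the remaining 2×2 (II, III vs E, W):
Let Row play II with probability p. Expected payoff against E: (-8)p + (-7)(1−p) = −p − 7; against W: 7p + (-9)(1−p) = 16p − 9.
Setting these equal: −p − 7 = 16p − 9 ⇒ −17p = -2 ⇒ p = 2/17, and the value is (-1)·(2/17) − 7 = -121/17.
For Column: with q = P(E), equating II's and III's payoffs gives −15q + 7 = 2q − 9 ⇒ q = 16/17.

-121/17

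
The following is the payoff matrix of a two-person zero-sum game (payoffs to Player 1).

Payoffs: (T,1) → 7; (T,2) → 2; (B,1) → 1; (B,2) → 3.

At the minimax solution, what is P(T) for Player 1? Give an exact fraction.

2/7

Row minima: T → 2, B → 1; maximin = 2.
Column maxima: 1 → 7, 2 → 3; minimax = 3.
2 ≠ 3, so there is no saddle point; optimal play is mixed.
Let Player 1 play T with probability p. Expected payoff against 1: 7p + 1(1−p) = 6p + 1; against 2: 2p + 3(1−p) = −p + 3.
Setting these equal: 6p + 1 = −p + 3 ⇒ 7p = 2 ⇒ p = 2/7, and the value is (6)·(2/7) + 1 = 19/7.
For Player 2: with q = P(1), equating T's and B's payoffs gives 5q + 2 = −2q + 3 ⇒ q = 1/7.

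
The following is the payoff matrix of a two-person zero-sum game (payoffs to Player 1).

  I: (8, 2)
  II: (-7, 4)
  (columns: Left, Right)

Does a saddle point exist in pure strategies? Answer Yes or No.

Row minima: I → 2, II → -7; maximin = 2.
Column maxima: Left → 8, Right → 4; minimax = 4.
2 ≠ 4, so no pure-strategy equilibrium exists.

No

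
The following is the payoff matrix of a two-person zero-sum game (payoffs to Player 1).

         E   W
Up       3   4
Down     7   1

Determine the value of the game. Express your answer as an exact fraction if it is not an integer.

Row minima: Up → 3, Down → 1; maximin = 3.
Column maxima: E → 7, W → 4; minimax = 4.
3 ≠ 4, so there is no saddle point; optimal play is mixed.
Let Player 1 play Up with probability p. Expected payoff against E: 3p + 7(1−p) = −4p + 7; against W: 4p + 1(1−p) = 3p + 1.
Setting these equal: −4p + 7 = 3p + 1 ⇒ −7p = -6 ⇒ p = 6/7, and the value is (-4)·(6/7) + 7 = 25/7.
For Player 2: with q = P(E), equating Up's and Down's payoffs gives −q + 4 = 6q + 1 ⇒ q = 3/7.

25/7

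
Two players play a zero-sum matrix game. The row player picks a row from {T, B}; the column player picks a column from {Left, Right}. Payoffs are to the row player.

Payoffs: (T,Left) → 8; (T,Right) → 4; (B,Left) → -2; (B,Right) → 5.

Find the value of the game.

48/11

Row minima: T → 4, B → -2; maximin = 4.
Column maxima: Left → 8, Right → 5; minimax = 5.
4 ≠ 5, so there is no saddle point; optimal play is mixed.
Let the row player play T with probability p. Expected payoff against Left: 8p + (-2)(1−p) = 10p − 2; against Right: 4p + 5(1−p) = −p + 5.
Setting these equal: 10p − 2 = −p + 5 ⇒ 11p = 7 ⇒ p = 7/11, and the value is (10)·(7/11) − 2 = 48/11.
For the column player: with q = P(Left), equating T's and B's payoffs gives 4q + 4 = −7q + 5 ⇒ q = 1/11.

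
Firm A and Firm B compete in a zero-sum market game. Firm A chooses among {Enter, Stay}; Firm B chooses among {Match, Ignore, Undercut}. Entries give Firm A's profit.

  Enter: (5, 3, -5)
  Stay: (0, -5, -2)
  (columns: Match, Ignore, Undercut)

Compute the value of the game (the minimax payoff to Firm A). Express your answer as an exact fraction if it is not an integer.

-31/11

Row minima: Enter → -5, Stay → -5; maximin = -5.
Column maxima: Match → 5, Ignore → 3, Undercut → -2; minimax = -2.
-5 ≠ -2, so there is no saddle point; optimal play is mixed.
Match is strictly dominated by Ignore (it gives Firm A strictly more in every row), so Firm B never plays it.
On the remaining 2×2 (Enter, Stay vs Ignore, Undercut):
Let Firm A play Enter with probability p. Expected payoff against Ignore: 3p + (-5)(1−p) = 8p − 5; against Undercut: (-5)p + (-2)(1−p) = −3p − 2.
Setting these equal: 8p − 5 = −3p − 2 ⇒ 11p = 3 ⇒ p = 3/11, and the value is (8)·(3/11) − 5 = -31/11.
For Firm B: with q = P(Ignore), equating Enter's and Stay's payoffs gives 8q − 5 = −3q − 2 ⇒ q = 3/11.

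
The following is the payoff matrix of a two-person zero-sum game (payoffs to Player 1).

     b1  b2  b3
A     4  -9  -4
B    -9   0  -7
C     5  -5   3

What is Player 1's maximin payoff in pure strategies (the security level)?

Row minima: A → -9, B → -9, C → -5.
The best of these is -5.

-5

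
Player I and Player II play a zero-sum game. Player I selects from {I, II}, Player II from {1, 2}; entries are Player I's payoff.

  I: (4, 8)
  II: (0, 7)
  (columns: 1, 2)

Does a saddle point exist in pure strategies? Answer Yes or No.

Yes

Row minima: I → 4, II → 0; maximin = 4.
Column maxima: 1 → 4, 2 → 8; minimax = 4.
maximin = minimax = 4, so a saddle point exists.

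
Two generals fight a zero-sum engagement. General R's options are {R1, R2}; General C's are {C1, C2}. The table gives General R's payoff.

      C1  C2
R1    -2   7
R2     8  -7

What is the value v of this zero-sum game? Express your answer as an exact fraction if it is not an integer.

7/4

Row minima: R1 → -2, R2 → -7; maximin = -2.
Column maxima: C1 → 8, C2 → 7; minimax = 7.
-2 ≠ 7, so there is no saddle point; optimal play is mixed.
Let General R play R1 with probability p. Expected payoff against C1: (-2)p + 8(1−p) = −10p + 8; against C2: 7p + (-7)(1−p) = 14p − 7.
Setting these equal: −10p + 8 = 14p − 7 ⇒ −24p = -15 ⇒ p = 5/8, and the value is (-10)·(5/8) + 8 = 7/4.
For General C: with q = P(C1), equating R1's and R2's payoffs gives −9q + 7 = 15q − 7 ⇒ q = 7/12.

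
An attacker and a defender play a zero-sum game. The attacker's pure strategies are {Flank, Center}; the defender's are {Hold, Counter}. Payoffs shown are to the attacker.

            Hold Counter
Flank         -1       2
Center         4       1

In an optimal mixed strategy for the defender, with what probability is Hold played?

Row minima: Flank → -1, Center → 1; maximin = 1.
Column maxima: Hold → 4, Counter → 2; minimax = 2.
1 ≠ 2, so there is no saddle point; optimal play is mixed.
Let the attacker play Flank with probability p. Expected payoff against Hold: (-1)p + 4(1−p) = −5p + 4; against Counter: 2p + 1(1−p) = p + 1.
Setting these equal: −5p + 4 = p + 1 ⇒ −6p = -3 ⇒ p = 1/2, and the value is (-5)·(1/2) + 4 = 3/2.
For the defender: with q = P(Hold), equating Flank's and Center's payoffs gives −3q + 2 = 3q + 1 ⇒ q = 1/6.

1/6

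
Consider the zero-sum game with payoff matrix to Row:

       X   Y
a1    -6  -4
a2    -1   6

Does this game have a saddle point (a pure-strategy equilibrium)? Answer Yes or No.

Yes

Row minima: a1 → -6, a2 → -1; maximin = -1.
Column maxima: X → -1, Y → 6; minimax = -1.
maximin = minimax = -1, so a saddle point exists.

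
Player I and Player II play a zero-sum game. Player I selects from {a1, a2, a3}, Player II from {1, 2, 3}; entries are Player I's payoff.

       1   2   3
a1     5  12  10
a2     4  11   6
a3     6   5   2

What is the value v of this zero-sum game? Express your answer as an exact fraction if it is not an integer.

Row minima: a1 → 5, a2 → 4, a3 → 2; maximin = 5.
Column maxima: 1 → 6, 2 → 12, 3 → 10; minimax = 6.
5 ≠ 6, so there is no saddle point; optimal play is mixed.
a2 is strictly dominated by a1, so Player I never plays it.
2 is strictly dominated by 3 (it gives Player I strictly more in every row), so Player II never plays it.
On the remaining 2×2 (a1, a3 vs 1, 3):
Let Player I play a1 with probability p. Expected payoff against 1: 5p + 6(1−p) = −p + 6; against 3: 10p + 2(1−p) = 8p + 2.
Setting these equal: −p + 6 = 8p + 2 ⇒ −9p = -4 ⇒ p = 4/9, and the value is (-1)·(4/9) + 6 = 50/9.
For Player II: with q = P(1), equating a1's and a3's payoffs gives −5q + 10 = 4q + 2 ⇒ q = 8/9.

50/9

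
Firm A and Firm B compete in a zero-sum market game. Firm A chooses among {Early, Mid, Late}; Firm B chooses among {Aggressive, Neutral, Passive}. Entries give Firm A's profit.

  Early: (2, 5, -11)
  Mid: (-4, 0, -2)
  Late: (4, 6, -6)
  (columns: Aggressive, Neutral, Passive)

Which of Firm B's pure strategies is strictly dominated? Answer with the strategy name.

Aggressive holds Firm A's payoff strictly below Neutral in every row: 2 < 5, -4 < 0, 4 < 6.
So Neutral is strictly dominated for Firm B.

Neutral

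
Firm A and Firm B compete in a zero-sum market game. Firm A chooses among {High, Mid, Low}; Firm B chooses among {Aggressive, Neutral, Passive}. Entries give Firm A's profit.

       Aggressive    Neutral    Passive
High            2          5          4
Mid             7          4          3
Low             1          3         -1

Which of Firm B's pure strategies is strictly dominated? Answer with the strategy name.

Passive holds Firm A's payoff strictly below Neutral in every row: 4 < 5, 3 < 4, -1 < 3.
So Neutral is strictly dominated for Firm B.

Neutral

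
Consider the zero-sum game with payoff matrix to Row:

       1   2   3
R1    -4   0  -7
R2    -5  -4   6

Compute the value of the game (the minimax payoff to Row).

-59/14

Row minima: R1 → -7, R2 → -5; maximin = -5.
Column maxima: 1 → -4, 2 → 0, 3 → 6; minimax = -4.
-5 ≠ -4, so there is no saddle point; optimal play is mixed.
2 is strictly dominated by 1 (it gives Row strictly more in every row), so Column never plays it.
On the remaining 2×2 (R1, R2 vs 1, 3):
Let Row play R1 with probability p. Expected payoff against 1: (-4)p + (-5)(1−p) = p − 5; against 3: (-7)p + 6(1−p) = −13p + 6.
Setting these equal: p − 5 = −13p + 6 ⇒ 14p = 11 ⇒ p = 11/14, and the value is (1)·(11/14) − 5 = -59/14.
For Column: with q = P(1), equating R1's and R2's payoffs gives 3q − 7 = −11q + 6 ⇒ q = 13/14.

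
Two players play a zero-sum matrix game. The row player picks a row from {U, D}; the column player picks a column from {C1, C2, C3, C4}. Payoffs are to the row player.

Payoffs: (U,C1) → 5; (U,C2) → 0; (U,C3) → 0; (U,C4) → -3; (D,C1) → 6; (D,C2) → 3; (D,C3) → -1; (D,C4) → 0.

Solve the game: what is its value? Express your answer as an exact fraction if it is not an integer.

-3/4

Row minima: U → -3, D → -1; maximin = -1.
Column maxima: C1 → 6, C2 → 3, C3 → 0, C4 → 0; minimax = 0.
-1 ≠ 0, so there is no saddle point; optimal play is mixed.
C1 is strictly dominated by C2 (it gives the row player strictly more in every row), so the column player never plays it.
C2 is strictly dominated by C4 (it gives the row player strictly more in every row), so the column player never plays it.
On the remaining 2×2 (U, D vs C3, C4):
Let the row player play U with probability p. Expected payoff against C3: 0p + (-1)(1−p) = p − 1; against C4: (-3)p + 0(1−p) = −3p.
Setting these equal: p − 1 = −3p ⇒ 4p = 1 ⇒ p = 1/4, and the value is (1)·(1/4) − 1 = -3/4.
For the column player: with q = P(C3), equating U's and D's payoffs gives 3q − 3 = −q ⇒ q = 3/4.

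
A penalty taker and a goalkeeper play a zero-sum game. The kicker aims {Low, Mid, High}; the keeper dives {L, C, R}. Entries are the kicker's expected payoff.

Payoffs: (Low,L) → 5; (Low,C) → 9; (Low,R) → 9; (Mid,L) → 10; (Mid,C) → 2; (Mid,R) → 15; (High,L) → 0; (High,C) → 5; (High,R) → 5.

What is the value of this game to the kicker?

Row minima: Low → 5, Mid → 2, High → 0; maximin = 5.
Column maxima: L → 10, C → 9, R → 15; minimax = 9.
5 ≠ 9, so there is no saddle point; optimal play is mixed.
High is strictly dominated by Low, so the kicker never plays it.
R is strictly dominated by L (it gives the kicker strictly more in every row), so the keeper never plays it.
On the remaining 2×2 (Low, Mid vs L, C):
Let the kicker play Low with probability p. Expected payoff against L: 5p + 10(1−p) = −5p + 10; against C: 9p + 2(1−p) = 7p + 2.
Setting these equal: −5p + 10 = 7p + 2 ⇒ −12p = -8 ⇒ p = 2/3, and the value is (-5)·(2/3) + 10 = 20/3.
For the keeper: with q = P(L), equating Low's and Mid's payoffs gives −4q + 9 = 8q + 2 ⇒ q = 7/12.

20/3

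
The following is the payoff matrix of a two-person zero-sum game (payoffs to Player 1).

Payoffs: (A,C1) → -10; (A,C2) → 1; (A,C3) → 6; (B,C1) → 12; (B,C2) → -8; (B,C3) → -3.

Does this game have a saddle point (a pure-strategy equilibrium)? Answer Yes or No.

Row minima: A → -10, B → -8; maximin = -8.
Column maxima: C1 → 12, C2 → 1, C3 → 6; minimax = 1.
-8 ≠ 1, so no pure-strategy equilibrium exists.

No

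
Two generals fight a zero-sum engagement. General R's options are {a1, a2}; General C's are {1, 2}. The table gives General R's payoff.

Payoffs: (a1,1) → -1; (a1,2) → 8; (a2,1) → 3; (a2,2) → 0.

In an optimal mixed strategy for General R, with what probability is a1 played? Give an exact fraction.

1/4

Row minima: a1 → -1, a2 → 0; maximin = 0.
Column maxima: 1 → 3, 2 → 8; minimax = 3.
0 ≠ 3, so there is no saddle point; optimal play is mixed.
Let General R play a1 with probability p. Expected payoff against 1: (-1)p + 3(1−p) = −4p + 3; against 2: 8p + 0(1−p) = 8p.
Setting these equal: −4p + 3 = 8p ⇒ −12p = -3 ⇒ p = 1/4, and the value is (-4)·(1/4) + 3 = 2.
For General C: with q = P(1), equating a1's and a2's payoffs gives −9q + 8 = 3q ⇒ q = 2/3.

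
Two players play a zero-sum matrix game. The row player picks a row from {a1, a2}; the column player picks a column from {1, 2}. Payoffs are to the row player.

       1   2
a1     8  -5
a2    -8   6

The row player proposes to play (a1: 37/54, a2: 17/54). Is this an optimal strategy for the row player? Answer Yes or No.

No

Against 1 this mix gives (37/54)·8 + (17/54)·(-8) = 80/27.
Against 2 this mix gives (37/54)·(-5) + (17/54)·6 = -83/54.
The column player will play 2, holding the row player to -83/54. Shifting weight toward the row that does better against 2 would raise this floor (the equalizing mix achieves 8/27 against both 2 and 1), so the proposed strategy is not optimal.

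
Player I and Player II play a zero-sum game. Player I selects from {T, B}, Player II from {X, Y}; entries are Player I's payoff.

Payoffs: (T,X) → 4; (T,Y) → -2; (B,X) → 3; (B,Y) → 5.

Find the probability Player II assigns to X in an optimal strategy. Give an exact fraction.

Row minima: T → -2, B → 3; maximin = 3.
Column maxima: X → 4, Y → 5; minimax = 4.
3 ≠ 4, so there is no saddle point; optimal play is mixed.
Let Player I play T with probability p. Expected payoff against X: 4p + 3(1−p) = p + 3; against Y: (-2)p + 5(1−p) = −7p + 5.
Setting these equal: p + 3 = −7p + 5 ⇒ 8p = 2 ⇒ p = 1/4, and the value is (1)·(1/4) + 3 = 13/4.
For Player II: with q = P(X), equating T's and B's payoffs gives 6q − 2 = −2q + 5 ⇒ q = 7/8.

7/8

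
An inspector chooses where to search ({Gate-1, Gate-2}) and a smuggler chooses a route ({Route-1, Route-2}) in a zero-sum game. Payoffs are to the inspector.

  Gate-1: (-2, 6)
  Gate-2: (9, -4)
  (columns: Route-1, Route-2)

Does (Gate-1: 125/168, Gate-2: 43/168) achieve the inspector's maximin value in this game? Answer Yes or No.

No

Against Route-1 this mix gives (125/168)·(-2) + (43/168)·9 = 137/168.
Against Route-2 this mix gives (125/168)·6 + (43/168)·(-4) = 289/84.
The smuggler will play Route-1, holding the inspector to 137/168. Shifting weight toward the row that does better against Route-1 would raise this floor (the equalizing mix achieves 46/21 against both Route-1 and Route-2), so the proposed strategy is not optimal.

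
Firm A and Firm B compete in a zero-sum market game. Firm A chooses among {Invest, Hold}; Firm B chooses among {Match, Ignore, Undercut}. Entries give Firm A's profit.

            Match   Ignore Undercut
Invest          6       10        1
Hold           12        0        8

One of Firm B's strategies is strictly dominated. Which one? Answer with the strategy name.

Match

Undercut holds Firm A's payoff strictly below Match in every row: 1 < 6, 8 < 12.
So Match is strictly dominated for Firm B.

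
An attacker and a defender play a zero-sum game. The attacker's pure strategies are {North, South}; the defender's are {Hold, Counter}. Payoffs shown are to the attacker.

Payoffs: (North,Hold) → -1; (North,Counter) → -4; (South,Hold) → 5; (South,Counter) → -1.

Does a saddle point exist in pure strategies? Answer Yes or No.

Row minima: North → -4, South → -1; maximin = -1.
Column maxima: Hold → 5, Counter → -1; minimax = -1.
maximin = minimax = -1, so a saddle point exists.

Yes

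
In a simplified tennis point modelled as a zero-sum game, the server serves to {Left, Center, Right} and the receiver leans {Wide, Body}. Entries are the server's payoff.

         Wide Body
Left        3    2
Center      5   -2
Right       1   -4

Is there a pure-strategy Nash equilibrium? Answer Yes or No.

Row minima: Left → 2, Center → -2, Right → -4; maximin = 2.
Column maxima: Wide → 5, Body → 2; minimax = 2.
maximin = minimax = 2, so a saddle point exists.

Yes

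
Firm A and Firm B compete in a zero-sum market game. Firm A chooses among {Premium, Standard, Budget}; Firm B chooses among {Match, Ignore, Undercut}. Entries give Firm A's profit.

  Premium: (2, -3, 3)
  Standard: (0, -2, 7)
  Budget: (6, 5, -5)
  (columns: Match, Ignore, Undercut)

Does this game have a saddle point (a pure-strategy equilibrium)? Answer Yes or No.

No

Row minima: Premium → -3, Standard → -2, Budget → -5; maximin = -2.
Column maxima: Match → 6, Ignore → 5, Undercut → 7; minimax = 5.
-2 ≠ 5, so no pure-strategy equilibrium exists.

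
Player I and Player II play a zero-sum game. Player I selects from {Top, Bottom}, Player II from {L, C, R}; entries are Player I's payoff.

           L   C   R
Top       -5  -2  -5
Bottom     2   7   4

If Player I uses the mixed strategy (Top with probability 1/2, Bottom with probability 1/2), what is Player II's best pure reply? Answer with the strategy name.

L

If Player II plays L, Player I's expected payoff is (1/2)·(-5) + (1/2)·2 = -3/2.
If Player II plays C, Player I's expected payoff is (1/2)·(-2) + (1/2)·7 = 5/2.
If Player II plays R, Player I's expected payoff is (1/2)·(-5) + (1/2)·4 = -1/2.
Player II minimizes Player I's payoff; the smallest is -3/2, so the best response is L.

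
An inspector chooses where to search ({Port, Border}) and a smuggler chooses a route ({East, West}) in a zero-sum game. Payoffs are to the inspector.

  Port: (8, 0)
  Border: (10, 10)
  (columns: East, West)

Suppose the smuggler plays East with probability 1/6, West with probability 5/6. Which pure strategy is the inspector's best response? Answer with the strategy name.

Border

Expected payoff of Port: (1/6)·8 + (5/6)·0 = 4/3.
Expected payoff of Border: (1/6)·10 + (5/6)·10 = 10.
The largest is 10, so the inspector's best response is Border.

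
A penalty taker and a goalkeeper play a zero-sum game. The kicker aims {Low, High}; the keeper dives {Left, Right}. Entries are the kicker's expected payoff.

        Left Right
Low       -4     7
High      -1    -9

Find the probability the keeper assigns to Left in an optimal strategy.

Row minima: Low → -4, High → -9; maximin = -4.
Column maxima: Left → -1, Right → 7; minimax = -1.
-4 ≠ -1, so there is no saddle point; optimal play is mixed.
Let the kicker play Low with probability p. Expected payoff against Left: (-4)p + (-1)(1−p) = −3p − 1; against Right: 7p + (-9)(1−p) = 16p − 9.
Setting these equal: −3p − 1 = 16p − 9 ⇒ −19p = -8 ⇒ p = 8/19, and the value is (-3)·(8/19) − 1 = -43/19.
For the keeper: with q = P(Left), equating Low's and High's payoffs gives −11q + 7 = 8q − 9 ⇒ q = 16/19.

16/19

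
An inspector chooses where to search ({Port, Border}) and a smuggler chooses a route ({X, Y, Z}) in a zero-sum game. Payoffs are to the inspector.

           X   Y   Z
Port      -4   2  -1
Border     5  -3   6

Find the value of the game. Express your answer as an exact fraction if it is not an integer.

-1/7

Row minima: Port → -4, Border → -3; maximin = -3.
Column maxima: X → 5, Y → 2, Z → 6; minimax = 2.
-3 ≠ 2, so there is no saddle point; optimal play is mixed.
Z is strictly dominated by X (it gives the inspector strictly more in every row), so the smuggler never plays it.
On the remaining 2×2 (Port, Border vs X, Y):
Let the inspector play Port with probability p. Expected payoff against X: (-4)p + 5(1−p) = −9p + 5; against Y: 2p + (-3)(1−p) = 5p − 3.
Setting these equal: −9p + 5 = 5p − 3 ⇒ −14p = -8 ⇒ p = 4/7, and the value is (-9)·(4/7) + 5 = -1/7.
For the smuggler: with q = P(X), equating Port's and Border's payoffs gives −6q + 2 = 8q − 3 ⇒ q = 5/14.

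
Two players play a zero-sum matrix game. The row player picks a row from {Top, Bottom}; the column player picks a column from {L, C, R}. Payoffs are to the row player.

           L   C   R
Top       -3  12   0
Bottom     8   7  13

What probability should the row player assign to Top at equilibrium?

1/16

Row minima: Top → -3, Bottom → 7; maximin = 7.
Column maxima: L → 8, C → 12, R → 13; minimax = 8.
7 ≠ 8, so there is no saddle point; optimal play is mixed.
R is strictly dominated by L (it gives the row player strictly more in every row), so the column player never plays it.
On the remaining 2×2 (Top, Bottom vs L, C):
Let the row player play Top with probability p. Expected payoff against L: (-3)p + 8(1−p) = −11p + 8; against C: 12p + 7(1−p) = 5p + 7.
Setting these equal: −11p + 8 = 5p + 7 ⇒ −16p = -1 ⇒ p = 1/16, and the value is (-11)·(1/16) + 8 = 117/16.
For the column player: with q = P(L), equating Top's and Bottom's payoffs gives −15q + 12 = q + 7 ⇒ q = 5/16.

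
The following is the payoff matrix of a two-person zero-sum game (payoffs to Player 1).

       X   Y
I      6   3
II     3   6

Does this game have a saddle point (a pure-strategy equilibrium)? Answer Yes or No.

No

Row minima: I → 3, II → 3; maximin = 3.
Column maxima: X → 6, Y → 6; minimax = 6.
3 ≠ 6, so no pure-strategy equilibrium exists.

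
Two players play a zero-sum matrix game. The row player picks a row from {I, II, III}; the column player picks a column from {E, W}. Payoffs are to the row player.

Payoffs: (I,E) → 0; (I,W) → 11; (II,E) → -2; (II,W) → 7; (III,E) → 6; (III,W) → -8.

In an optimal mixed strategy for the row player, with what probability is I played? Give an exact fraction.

14/25

Row minima: I → 0, II → -2, III → -8; maximin = 0.
Column maxima: E → 6, W → 11; minimax = 6.
0 ≠ 6, so there is no saddle point; optimal play is mixed.
II is strictly dominated by I, so the row player never plays it.
On the remaining 2×2 (I, III vs E, W):
Let the row player play I with probability p. Expected payoff against E: 0p + 6(1−p) = −6p + 6; against W: 11p + (-8)(1−p) = 19p − 8.
Setting these equal: −6p + 6 = 19p − 8 ⇒ −25p = -14 ⇒ p = 14/25, and the value is (-6)·(14/25) + 6 = 66/25.
For the column player: with q = P(E), equating I's and III's payoffs gives −11q + 11 = 14q − 8 ⇒ q = 19/25.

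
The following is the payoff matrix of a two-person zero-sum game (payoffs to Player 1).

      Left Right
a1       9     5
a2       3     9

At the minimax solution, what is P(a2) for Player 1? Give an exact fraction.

2/5

Row minima: a1 → 5, a2 → 3; maximin = 5.
Column maxima: Left → 9, Right → 9; minimax = 9.
5 ≠ 9, so there is no saddle point; optimal play is mixed.
Let Player 1 play a1 with probability p. Expected payoff against Left: 9p + 3(1−p) = 6p + 3; against Right: 5p + 9(1−p) = −4p + 9.
Setting these equal: 6p + 3 = −4p + 9 ⇒ 10p = 6 ⇒ p = 3/5, and the value is (6)·(3/5) + 3 = 33/5.
For Player 2: with q = P(Left), equating a1's and a2's payoffs gives 4q + 5 = −6q + 9 ⇒ q = 2/5.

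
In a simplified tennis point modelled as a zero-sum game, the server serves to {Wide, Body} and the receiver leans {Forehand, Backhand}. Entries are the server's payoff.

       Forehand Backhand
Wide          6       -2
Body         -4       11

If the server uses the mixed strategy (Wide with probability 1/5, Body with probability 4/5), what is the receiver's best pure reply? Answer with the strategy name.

If the receiver plays Forehand, the server's expected payoff is (1/5)·6 + (4/5)·(-4) = -2.
If the receiver plays Backhand, the server's expected payoff is (1/5)·(-2) + (4/5)·11 = 42/5.
The receiver minimizes the server's payoff; the smallest is -2, so the best response is Forehand.

Forehand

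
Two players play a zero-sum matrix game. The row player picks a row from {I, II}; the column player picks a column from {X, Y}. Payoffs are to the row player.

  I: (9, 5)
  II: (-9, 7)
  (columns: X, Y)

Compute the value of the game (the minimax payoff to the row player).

Row minima: I → 5, II → -9; maximin = 5.
Column maxima: X → 9, Y → 7; minimax = 7.
5 ≠ 7, so there is no saddle point; optimal play is mixed.
Let the row player play I with probability p. Expected payoff against X: 9p + (-9)(1−p) = 18p − 9; against Y: 5p + 7(1−p) = −2p + 7.
Setting these equal: 18p − 9 = −2p + 7 ⇒ 20p = 16 ⇒ p = 4/5, and the value is (18)·(4/5) − 9 = 27/5.
For the column player: with q = P(X), equating I's and II's payoffs gives 4q + 5 = −16q + 7 ⇒ q = 1/10.

27/5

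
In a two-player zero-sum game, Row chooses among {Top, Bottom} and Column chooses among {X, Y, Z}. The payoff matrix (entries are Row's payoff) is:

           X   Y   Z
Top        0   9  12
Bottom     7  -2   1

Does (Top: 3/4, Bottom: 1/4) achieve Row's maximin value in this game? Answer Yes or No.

No

Against X this mix gives (3/4)·0 + (1/4)·7 = 7/4.
Against Y this mix gives (3/4)·9 + (1/4)·(-2) = 25/4.
Against Z this mix gives (3/4)·12 + (1/4)·1 = 37/4.
Column will play X, holding Row to 7/4. Shifting weight toward the row that does better against X would raise this floor (the equalizing mix achieves 7/2 against both X and Y), so the proposed strategy is not optimal.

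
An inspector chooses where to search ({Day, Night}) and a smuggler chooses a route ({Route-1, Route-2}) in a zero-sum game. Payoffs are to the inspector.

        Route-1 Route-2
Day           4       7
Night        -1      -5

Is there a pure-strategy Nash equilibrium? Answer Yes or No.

Yes

Row minima: Day → 4, Night → -5; maximin = 4.
Column maxima: Route-1 → 4, Route-2 → 7; minimax = 4.
maximin = minimax = 4, so a saddle point exists.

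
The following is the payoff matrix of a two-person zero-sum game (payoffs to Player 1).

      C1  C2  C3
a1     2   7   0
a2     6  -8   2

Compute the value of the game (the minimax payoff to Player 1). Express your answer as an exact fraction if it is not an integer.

14/17

Row minima: a1 → 0, a2 → -8; maximin = 0.
Column maxima: C1 → 6, C2 → 7, C3 → 2; minimax = 2.
0 ≠ 2, so there is no saddle point; optimal play is mixed.
C1 is strictly dominated by C3 (it gives Player 1 strictly more in every row), so Player 2 never plays it.
On the remaining 2×2 (a1, a2 vs C2, C3):
Let Player 1 play a1 with probability p. Expected payoff against C2: 7p + (-8)(1−p) = 15p − 8; against C3: 0p + 2(1−p) = −2p + 2.
Setting these equal: 15p − 8 = −2p + 2 ⇒ 17p = 10 ⇒ p = 10/17, and the value is (15)·(10/17) − 8 = 14/17.
For Player 2: with q = P(C2), equating a1's and a2's payoffs gives 7q = −10q + 2 ⇒ q = 2/17.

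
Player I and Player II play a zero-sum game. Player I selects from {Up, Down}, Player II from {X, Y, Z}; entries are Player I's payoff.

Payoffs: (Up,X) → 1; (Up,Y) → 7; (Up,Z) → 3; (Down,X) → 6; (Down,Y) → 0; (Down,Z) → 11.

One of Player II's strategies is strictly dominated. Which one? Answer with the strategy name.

X holds Player I's payoff strictly below Z in every row: 1 < 3, 6 < 11.
So Z is strictly dominated for Player II.

Z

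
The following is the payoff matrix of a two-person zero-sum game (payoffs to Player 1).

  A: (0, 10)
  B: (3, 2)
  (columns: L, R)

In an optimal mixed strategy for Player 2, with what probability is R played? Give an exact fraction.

Row minima: A → 0, B → 2; maximin = 2.
Column maxima: L → 3, R → 10; minimax = 3.
2 ≠ 3, so there is no saddle point; optimal play is mixed.
Let Player 1 play A with probability p. Expected payoff against L: 0p + 3(1−p) = −3p + 3; against R: 10p + 2(1−p) = 8p + 2.
Setting these equal: −3p + 3 = 8p + 2 ⇒ −11p = -1 ⇒ p = 1/11, and the value is (-3)·(1/11) + 3 = 30/11.
For Player 2: with q = P(L), equating A's and B's payoffs gives −10q + 10 = q + 2 ⇒ q = 8/11.

3/11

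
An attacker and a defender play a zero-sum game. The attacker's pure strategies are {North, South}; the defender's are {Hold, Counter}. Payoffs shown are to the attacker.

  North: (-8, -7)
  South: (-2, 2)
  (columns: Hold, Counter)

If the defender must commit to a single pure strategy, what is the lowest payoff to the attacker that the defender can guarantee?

Column maxima: Hold → -2, Counter → 2.
The smallest of these is -2.

-2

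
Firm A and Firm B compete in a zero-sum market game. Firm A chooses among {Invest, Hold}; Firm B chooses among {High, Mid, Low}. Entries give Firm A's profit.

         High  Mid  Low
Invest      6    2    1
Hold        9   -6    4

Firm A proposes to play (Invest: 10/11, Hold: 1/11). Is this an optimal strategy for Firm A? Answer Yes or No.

Yes

Against High this mix gives (10/11)·6 + (1/11)·9 = 69/11.
Against Mid this mix gives (10/11)·2 + (1/11)·(-6) = 14/11.
Against Low this mix gives (10/11)·1 + (1/11)·4 = 14/11.
All of Firm B's active replies (Mid, Low) yield 14/11, and no column does worse for Firm A. The mix makes Firm B indifferent and guarantees 14/11, so it is optimal.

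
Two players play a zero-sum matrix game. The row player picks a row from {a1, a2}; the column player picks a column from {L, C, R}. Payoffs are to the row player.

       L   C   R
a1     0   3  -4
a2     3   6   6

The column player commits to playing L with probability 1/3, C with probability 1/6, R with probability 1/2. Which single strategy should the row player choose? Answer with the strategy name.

Expected payoff of a1: (1/3)·0 + (1/6)·3 + (1/2)·(-4) = -3/2.
Expected payoff of a2: (1/3)·3 + (1/6)·6 + (1/2)·6 = 5.
The largest is 5, so the row player's best response is a2.

a2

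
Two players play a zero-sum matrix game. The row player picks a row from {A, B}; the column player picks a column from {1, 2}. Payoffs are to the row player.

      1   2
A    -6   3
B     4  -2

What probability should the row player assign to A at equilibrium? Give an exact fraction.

2/5

Row minima: A → -6, B → -2; maximin = -2.
Column maxima: 1 → 4, 2 → 3; minimax = 3.
-2 ≠ 3, so there is no saddle point; optimal play is mixed.
Let the row player play A with probability p. Expected payoff against 1: (-6)p + 4(1−p) = −10p + 4; against 2: 3p + (-2)(1−p) = 5p − 2.
Setting these equal: −10p + 4 = 5p − 2 ⇒ −15p = -6 ⇒ p = 2/5, and the value is (-10)·(2/5) + 4 = 0.
For the column player: with q = P(1), equating A's and B's payoffs gives −9q + 3 = 6q − 2 ⇒ q = 1/3.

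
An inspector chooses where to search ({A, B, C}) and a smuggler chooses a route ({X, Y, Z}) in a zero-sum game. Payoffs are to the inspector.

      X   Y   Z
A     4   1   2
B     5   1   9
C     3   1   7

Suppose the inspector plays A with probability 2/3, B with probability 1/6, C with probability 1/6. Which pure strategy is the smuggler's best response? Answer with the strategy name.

Y

If the smuggler plays X, the inspector's expected payoff is (2/3)·4 + (1/6)·5 + (1/6)·3 = 4.
If the smuggler plays Y, the inspector's expected payoff is (2/3)·1 + (1/6)·1 + (1/6)·1 = 1.
If the smuggler plays Z, the inspector's expected payoff is (2/3)·2 + (1/6)·9 + (1/6)·7 = 4.
The smuggler minimizes the inspector's payoff; the smallest is 1, so the best response is Y.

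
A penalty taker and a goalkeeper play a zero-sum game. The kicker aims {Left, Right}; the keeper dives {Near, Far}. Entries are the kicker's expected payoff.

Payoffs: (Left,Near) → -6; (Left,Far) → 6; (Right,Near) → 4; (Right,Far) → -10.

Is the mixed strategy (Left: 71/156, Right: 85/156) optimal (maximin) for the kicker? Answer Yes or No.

No

Against Near this mix gives (71/156)·(-6) + (85/156)·4 = -43/78.
Against Far this mix gives (71/156)·6 + (85/156)·(-10) = -106/39.
The keeper will play Far, holding the kicker to -106/39. Shifting weight toward the row that does better against Far would raise this floor (the equalizing mix achieves -18/13 against both Far and Near), so the proposed strategy is not optimal.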